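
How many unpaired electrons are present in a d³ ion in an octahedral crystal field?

3

Configuration: t₂g³ eg⁰, giving 3 unpaired electrons.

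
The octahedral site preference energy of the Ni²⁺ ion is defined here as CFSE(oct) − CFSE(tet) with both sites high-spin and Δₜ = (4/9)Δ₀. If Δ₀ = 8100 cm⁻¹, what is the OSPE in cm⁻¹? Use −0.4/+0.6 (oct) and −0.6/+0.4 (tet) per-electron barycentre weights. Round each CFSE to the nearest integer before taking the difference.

-6840

Ni sits in group 10; removing 2 electrons leaves Ni²⁺ with 10 − 2 = 8 d electrons.
In an octahedral site d⁸ (HS) is t₂g⁶ eg², giving CFSE(oct) = -1.2Δ₀ = -9720 cm⁻¹.
In a tetrahedral site the filling is e⁴ t₂⁴: CFSE(tet) = -0.8Δₜ = -0.8 × (4/9)(8100) = -2880 cm⁻¹.
OSPE = -9720 − (-2880) = -6840 cm⁻¹.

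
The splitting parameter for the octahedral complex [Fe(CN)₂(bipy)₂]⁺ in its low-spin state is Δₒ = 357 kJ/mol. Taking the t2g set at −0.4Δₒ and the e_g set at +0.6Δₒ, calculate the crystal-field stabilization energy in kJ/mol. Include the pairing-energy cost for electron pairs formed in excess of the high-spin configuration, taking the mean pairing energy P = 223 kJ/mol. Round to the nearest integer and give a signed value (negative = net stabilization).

-268

Ligand charges: 2×(-1) from CN⁻ and 2×(+0) from bipy sum to -2; with overall charge +1, Fe is +3.
Fe sits in group 8; removing 3 electrons leaves Fe³⁺ with 8 − 3 = 5 d electrons.
The d⁵ electrons fill as t2g^5 e_g^0.
The orbital stabilization is -2.0Δₒ = -2.0 × 357 = -714 kJ/mol.
High-spin d⁵ would be t2g^3 e_g^2 with 0 pairs; low-spin has 2, so 2 excess pairs cost +2P = +446 kJ/mol.
Overall CFSE = -714 + 446 = -268 kJ/mol.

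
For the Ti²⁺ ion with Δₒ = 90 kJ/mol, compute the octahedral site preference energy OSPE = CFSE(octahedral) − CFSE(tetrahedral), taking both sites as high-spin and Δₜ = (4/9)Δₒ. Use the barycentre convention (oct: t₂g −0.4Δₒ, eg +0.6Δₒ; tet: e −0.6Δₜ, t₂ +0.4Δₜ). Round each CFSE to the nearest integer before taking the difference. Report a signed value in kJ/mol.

Ti²⁺: group 4, so d-count = 4 − 2 = 2.
Octahedral (high-spin): t₂g² eg⁰, CFSE = 2(−0.4) + 0(+0.6) = -0.8Δₒ = -0.8 × 90 = -72 kJ/mol.
In a tetrahedral site the filling is e² t₂⁰: CFSE(tet) = -1.2Δₜ = -1.2 × (4/9)(90) = -48 kJ/mol.
OSPE = -72 − (-48) = -24 kJ/mol.

-24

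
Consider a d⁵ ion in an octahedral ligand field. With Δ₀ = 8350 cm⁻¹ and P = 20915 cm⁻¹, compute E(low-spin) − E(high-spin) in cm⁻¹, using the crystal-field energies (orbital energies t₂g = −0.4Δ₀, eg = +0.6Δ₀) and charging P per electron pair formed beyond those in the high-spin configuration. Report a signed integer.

High-spin: t₂g³ eg², CFSE = 0.0Δ₀ = 0 cm⁻¹.
For low-spin the configuration is t₂g⁵ eg⁰: orbital energy -2.0 × 8350 = -16700 cm⁻¹, and 2 additional pairs relative to high-spin add 41830 cm⁻¹, giving 25130 cm⁻¹.
The difference is 25130 − (0) = 25130 cm⁻¹, so high-spin lies lower.

25130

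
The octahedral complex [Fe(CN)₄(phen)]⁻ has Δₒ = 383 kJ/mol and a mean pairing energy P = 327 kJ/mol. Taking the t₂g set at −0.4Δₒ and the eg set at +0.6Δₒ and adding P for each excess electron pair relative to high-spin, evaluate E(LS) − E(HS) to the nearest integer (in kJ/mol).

Ligand charges: 4×(-1) from CN⁻ and 1×(+0) from phen sum to -4; with overall charge -1, Fe is +3.
Group 8 minus oxidation state +3 gives a d⁵ configuration for Fe³⁺.
In the high-spin limit (t₂g³ eg²) the orbital term is 0.0Δₒ = 0 kJ/mol, with no excess pairing.
Low-spin: t₂g⁵ eg⁰, orbital CFSE = -2.0Δₒ = -766 kJ/mol; plus 2 excess pairs × P = +654 kJ/mol; total -112 kJ/mol.
E(LS) − E(HS) = -112 − (0) = -112 kJ/mol.

-112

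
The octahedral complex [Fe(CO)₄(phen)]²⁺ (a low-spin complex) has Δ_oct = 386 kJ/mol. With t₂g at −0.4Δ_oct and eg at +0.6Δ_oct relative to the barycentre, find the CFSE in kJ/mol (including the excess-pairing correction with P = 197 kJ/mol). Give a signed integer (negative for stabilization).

Ligand charges: 4×(+0) from CO and 1×(+0) from phen sum to +0; with overall charge +2, Fe is +2.
Group 8 minus oxidation state +2 gives a d⁶ configuration for Fe²⁺.
Electron filling gives t₂g⁶ eg⁰.
Orbital CFSE = 6(-0.4) + 0(0.6) = -2.4Δ_oct = -2.4 × 386 = -926 kJ/mol.
High-spin d⁶ would be t₂g⁴ eg² with 1 pair; low-spin has 3, so 2 excess pairs cost +2P = +394 kJ/mol.
Combining: -926 + 394 = -532 kJ/mol.

-532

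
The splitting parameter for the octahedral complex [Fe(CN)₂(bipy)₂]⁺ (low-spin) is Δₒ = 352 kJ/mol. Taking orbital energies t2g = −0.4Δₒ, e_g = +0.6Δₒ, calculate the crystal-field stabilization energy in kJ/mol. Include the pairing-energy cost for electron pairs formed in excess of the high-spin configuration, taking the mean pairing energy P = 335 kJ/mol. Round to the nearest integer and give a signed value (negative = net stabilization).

-34

Ligand charges: 2×(-1) from CN⁻ and 2×(+0) from bipy sum to -2; with overall charge +1, Fe is +3.
Fe³⁺: group 8, so d-count = 8 − 3 = 5.
Configuration: t2g^5 e_g^0.
The orbital stabilization is -2.0Δₒ = -2.0 × 352 = -704 kJ/mol.
High-spin d⁵ would be t2g^3 e_g^2 with 0 pairs; low-spin has 2, so 2 excess pairs cost +2P = +670 kJ/mol.
Combining: -704 + 670 = -34 kJ/mol.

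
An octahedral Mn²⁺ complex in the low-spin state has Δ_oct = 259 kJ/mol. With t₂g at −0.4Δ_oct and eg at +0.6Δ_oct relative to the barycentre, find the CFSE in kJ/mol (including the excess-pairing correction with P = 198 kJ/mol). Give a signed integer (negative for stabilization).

Group 7 minus oxidation state +2 gives a d⁵ configuration for Mn²⁺.
The d⁵ electrons fill as t₂g⁵ eg⁰.
CFSE(orbital) = 5×(-0.4Δ_oct) + 0×(0.6Δ_oct) = -2.0Δ_oct; with Δ_oct = 259 kJ/mol that is -518 kJ/mol.
Relative to high-spin t₂g³ eg² (0 paired), the low-spin configuration has 2 additional pairs, contributing +2 × 198 = +396 kJ/mol.
Net CFSE = -518 + 396 = -122 kJ/mol.

-122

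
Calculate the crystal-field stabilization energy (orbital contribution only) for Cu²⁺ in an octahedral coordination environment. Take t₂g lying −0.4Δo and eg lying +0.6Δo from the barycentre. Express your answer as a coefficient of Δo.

-0.6 Δo

Cu is in group 11, so Cu²⁺ is d⁹ (11 − 2 = 9).
For octahedral d⁹ the high- and low-spin configurations coincide.
Configuration: t₂g⁶ eg³.
CFSE = 6(-0.4Δo) + 3(0.6Δo) = -2.4Δo + 1.8Δo = -0.6Δo.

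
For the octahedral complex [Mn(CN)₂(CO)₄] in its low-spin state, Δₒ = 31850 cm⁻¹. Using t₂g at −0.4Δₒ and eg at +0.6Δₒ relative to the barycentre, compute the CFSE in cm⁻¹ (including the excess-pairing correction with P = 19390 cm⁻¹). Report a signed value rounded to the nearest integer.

-24920

Ligand charges: 2×(-1) from CN⁻ and 4×(+0) from CO sum to -2; with overall charge +0, Mn is +2.
Mn is in group 7, so Mn²⁺ is d⁵ (7 − 2 = 5).
Electron filling gives t₂g⁵ eg⁰.
Orbital CFSE = 5(-0.4) + 0(0.6) = -2.0Δₒ = -2.0 × 31850 = -63700 cm⁻¹.
Relative to high-spin t₂g³ eg² (0 paired), the low-spin configuration has 2 additional pairs, contributing +2 × 19390 = +38780 cm⁻¹.
Overall CFSE = -63700 + 38780 = -24920 cm⁻¹.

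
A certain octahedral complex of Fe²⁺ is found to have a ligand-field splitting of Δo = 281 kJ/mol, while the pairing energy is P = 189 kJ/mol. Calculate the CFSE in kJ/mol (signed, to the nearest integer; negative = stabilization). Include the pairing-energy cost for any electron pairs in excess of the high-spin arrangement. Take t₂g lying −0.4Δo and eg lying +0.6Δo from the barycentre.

Fe²⁺: group 8, so d-count = 8 − 2 = 6.
Δo > P, so pairing is preferred: the ground state is low-spin.
Configuration: t₂g⁶ eg⁰.
Orbital CFSE = -2.4Δo = -2.4 × 281 = -674 kJ/mol.
Excess pairs vs high-spin: 3 − 1 = 2; pairing cost = +378 kJ/mol.
Net CFSE = -674 + 378 = -296 kJ/mol.

-296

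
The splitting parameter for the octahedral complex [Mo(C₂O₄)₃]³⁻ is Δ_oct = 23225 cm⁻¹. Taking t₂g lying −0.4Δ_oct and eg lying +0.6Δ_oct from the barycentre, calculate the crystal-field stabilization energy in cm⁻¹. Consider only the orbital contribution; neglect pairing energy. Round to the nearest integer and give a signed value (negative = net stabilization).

-27870

Each C₂O₄²⁻ contributes -2; 3 × (-2) = -6. With overall charge -3, Mo is in the +3 oxidation state.
Mo sits in group 6; removing 3 electrons leaves Mo³⁺ with 6 − 3 = 3 d electrons.
For octahedral d³ the high- and low-spin configurations coincide.
Configuration: t₂g³ eg⁰.
CFSE(orbital) = 3×(-0.4Δ_oct) + 0×(0.6Δ_oct) = -1.2Δ_oct; with Δ_oct = 23225 cm⁻¹ that is -27870 cm⁻¹.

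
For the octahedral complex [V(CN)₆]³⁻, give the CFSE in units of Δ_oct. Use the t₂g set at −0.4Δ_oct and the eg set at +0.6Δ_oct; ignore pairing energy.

Each CN⁻ contributes -1; 6 × (-1) = -6. With overall charge -3, V is in the +3 oxidation state.
Group 5 minus oxidation state +3 gives a d² configuration for V³⁺.
Configuration: t₂g² eg⁰.
CFSE = 2(-0.4Δ_oct) + 0(0.6Δ_oct) = -0.8Δ_oct + 0.0Δ_oct = -0.8Δ_oct.

-0.8 Δ_oct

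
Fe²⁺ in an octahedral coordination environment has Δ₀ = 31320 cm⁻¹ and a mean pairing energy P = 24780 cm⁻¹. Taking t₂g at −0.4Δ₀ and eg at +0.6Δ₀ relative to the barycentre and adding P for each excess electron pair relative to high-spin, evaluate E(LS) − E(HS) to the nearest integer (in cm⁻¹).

Fe is in group 8, so Fe²⁺ is d⁶ (8 − 2 = 6).
High-spin: t₂g⁴ eg², CFSE = -0.4Δ₀ = -12528 cm⁻¹.
Low-spin t₂g⁶ eg⁰ gives -2.4Δ₀ = -75168 cm⁻¹, but forming 2 extra pairs costs 2P = 49560 cm⁻¹, so E(LS) = -75168 + 49560 = -25608 cm⁻¹.
Thus E(LS) − E(HS) = -13080 cm⁻¹.

-13080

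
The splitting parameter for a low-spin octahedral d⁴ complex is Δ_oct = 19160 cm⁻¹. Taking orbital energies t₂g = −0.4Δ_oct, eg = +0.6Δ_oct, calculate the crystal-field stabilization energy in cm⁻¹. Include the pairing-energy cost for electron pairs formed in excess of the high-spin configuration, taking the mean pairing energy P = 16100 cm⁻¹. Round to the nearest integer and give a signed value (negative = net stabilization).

-14556

The d⁴ electrons fill as t₂g⁴ eg⁰.
The orbital stabilization is -1.6Δ_oct = -1.6 × 19160 = -30656 cm⁻¹.
Relative to high-spin t₂g³ eg¹ (0 paired), the low-spin configuration has 1 additional pair, contributing +1 × 16100 = +16100 cm⁻¹.
Overall CFSE = -30656 + 16100 = -14556 cm⁻¹.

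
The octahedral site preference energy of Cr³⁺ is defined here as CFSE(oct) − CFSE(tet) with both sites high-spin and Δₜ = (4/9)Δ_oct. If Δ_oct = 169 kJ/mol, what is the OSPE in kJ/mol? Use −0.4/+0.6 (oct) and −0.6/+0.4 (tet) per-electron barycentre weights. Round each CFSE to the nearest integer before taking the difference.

Group 6 minus oxidation state +3 gives a d³ configuration for Cr³⁺.
Octahedral high-spin t₂g³ eg⁰: CFSE = -1.2 × 169 = -203 kJ/mol.
Tetrahedral e² t₂¹ gives -0.8Δₜ = -0.8 × (4/9) × 169 = -60 kJ/mol.
OSPE = -203 − (-60) = -143 kJ/mol.

-143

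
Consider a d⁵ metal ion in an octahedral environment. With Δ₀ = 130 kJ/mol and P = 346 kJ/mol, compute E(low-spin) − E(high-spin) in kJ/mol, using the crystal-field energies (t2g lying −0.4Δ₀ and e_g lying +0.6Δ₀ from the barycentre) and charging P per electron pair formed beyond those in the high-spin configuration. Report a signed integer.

432

In the high-spin limit (t2g^3 e_g^2) the orbital term is 0.0Δ₀ = 0 kJ/mol, with no excess pairing.
For low-spin the configuration is t2g^5 e_g^0: orbital energy -2.0 × 130 = -260 kJ/mol, and 2 additional pairs relative to high-spin add 692 kJ/mol, giving 432 kJ/mol.
Thus E(LS) − E(HS) = 432 kJ/mol.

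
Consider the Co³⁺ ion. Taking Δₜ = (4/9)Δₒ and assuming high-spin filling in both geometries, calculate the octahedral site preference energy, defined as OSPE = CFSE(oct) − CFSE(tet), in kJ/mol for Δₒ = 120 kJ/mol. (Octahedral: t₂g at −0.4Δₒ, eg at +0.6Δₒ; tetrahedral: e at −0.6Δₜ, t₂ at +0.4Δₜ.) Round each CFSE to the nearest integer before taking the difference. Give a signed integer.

-16

Co³⁺: group 9, so d-count = 9 − 3 = 6.
Octahedral high-spin t₂g⁴ eg²: CFSE = -0.4 × 120 = -48 kJ/mol.
Tetrahedral: e³ t₂³, CFSE = 3(−0.6) + 3(+0.4) = -0.6Δₜ = -0.6 × (4/9) × 120 = -32 kJ/mol.
OSPE = -48 − (-32) = -16 kJ/mol.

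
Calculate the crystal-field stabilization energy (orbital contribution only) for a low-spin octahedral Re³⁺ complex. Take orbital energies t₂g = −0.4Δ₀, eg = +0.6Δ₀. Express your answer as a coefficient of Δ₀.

Re³⁺: group 7, so d-count = 7 − 3 = 4.
Configuration: t₂g⁴ eg⁰.
CFSE = 4(-0.4Δ₀) + 0(0.6Δ₀) = -1.6Δ₀ + 0.0Δ₀ = -1.6Δ₀.

-1.6 Δ₀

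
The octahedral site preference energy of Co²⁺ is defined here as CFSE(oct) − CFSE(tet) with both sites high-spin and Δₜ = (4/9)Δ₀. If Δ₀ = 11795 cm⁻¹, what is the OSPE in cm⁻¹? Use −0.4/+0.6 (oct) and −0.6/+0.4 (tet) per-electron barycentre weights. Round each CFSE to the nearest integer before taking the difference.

-3145

Co sits in group 9; removing 2 electrons leaves Co²⁺ with 9 − 2 = 7 d electrons.
In an octahedral site d⁷ (HS) is t₂g⁵ eg², giving CFSE(oct) = -0.8Δ₀ = -9436 cm⁻¹.
In a tetrahedral site the filling is e⁴ t₂³: CFSE(tet) = -1.2Δₜ = -1.2 × (4/9)(11795) = -6291 cm⁻¹.
OSPE = CFSE(oct) − CFSE(tet) = -9436 − (-6291) = -3145 cm⁻¹.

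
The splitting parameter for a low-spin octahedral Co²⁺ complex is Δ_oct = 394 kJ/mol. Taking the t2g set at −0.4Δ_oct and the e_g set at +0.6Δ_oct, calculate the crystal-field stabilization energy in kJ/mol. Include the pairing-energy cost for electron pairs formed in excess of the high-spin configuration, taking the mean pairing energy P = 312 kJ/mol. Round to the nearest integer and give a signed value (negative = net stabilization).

-397

Co²⁺: group 9, so d-count = 9 − 2 = 7.
The d⁷ electrons fill as t2g^6 e_g^1.
CFSE(orbital) = 6×(-0.4Δ_oct) + 1×(0.6Δ_oct) = -1.8Δ_oct; with Δ_oct = 394 kJ/mol that is -709 kJ/mol.
Pairing penalty: 3 pairs vs 2 in the high-spin reference → 1 extra × P = 312 kJ/mol.
Overall CFSE = -709 + 312 = -397 kJ/mol.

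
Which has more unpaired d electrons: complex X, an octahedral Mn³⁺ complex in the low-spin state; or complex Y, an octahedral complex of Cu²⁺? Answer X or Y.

X

X: Mn sits in group 7; removing 3 electrons leaves Mn³⁺ with 7 − 3 = 4 d electrons; t₂g⁴ eg⁰ → 2 unpaired.
Y: Cu is in group 11, so Cu²⁺ is d⁹ (11 − 2 = 9); t₂g⁶ eg³ → 1 unpaired.
So X has more unpaired electrons.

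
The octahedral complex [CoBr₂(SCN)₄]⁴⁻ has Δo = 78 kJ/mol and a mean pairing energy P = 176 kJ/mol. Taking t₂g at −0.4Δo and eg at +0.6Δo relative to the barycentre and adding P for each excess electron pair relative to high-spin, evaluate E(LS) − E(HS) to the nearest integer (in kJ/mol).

Ligand charges: 2×(-1) from Br⁻ and 4×(-1) from SCN⁻ sum to -6; with overall charge -4, Co is +2.
Co²⁺: group 9, so d-count = 9 − 2 = 7.
High-spin: t₂g⁵ eg², CFSE = -0.8Δo = -62 kJ/mol.
Low-spin: t₂g⁶ eg¹, orbital CFSE = -1.8Δo = -140 kJ/mol; plus 1 excess pair × P = +176 kJ/mol; total 36 kJ/mol.
E(LS) − E(HS) = 36 − (-62) = 98 kJ/mol.

98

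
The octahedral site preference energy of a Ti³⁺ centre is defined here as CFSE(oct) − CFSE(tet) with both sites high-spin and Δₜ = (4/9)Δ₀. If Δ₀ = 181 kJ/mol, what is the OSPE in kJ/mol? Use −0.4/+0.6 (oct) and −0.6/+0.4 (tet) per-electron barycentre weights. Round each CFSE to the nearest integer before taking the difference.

-24

Ti sits in group 4; removing 3 electrons leaves Ti³⁺ with 4 − 3 = 1 d electrons.
Octahedral high-spin t₂g¹ eg⁰: CFSE = -0.4 × 181 = -72 kJ/mol.
Tetrahedral: e¹ t₂⁰, CFSE = 1(−0.6) + 0(+0.4) = -0.6Δₜ = -0.6 × (4/9) × 181 = -48 kJ/mol.
Subtracting, OSPE = -72 − (-48) = -24 kJ/mol.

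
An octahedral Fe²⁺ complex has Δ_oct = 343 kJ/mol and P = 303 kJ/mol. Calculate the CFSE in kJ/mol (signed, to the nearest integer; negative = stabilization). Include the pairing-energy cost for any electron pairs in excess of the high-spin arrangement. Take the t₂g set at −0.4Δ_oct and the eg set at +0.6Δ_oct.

Fe is in group 8, so Fe²⁺ is d⁶ (8 − 2 = 6).
Δ_oct > P, so pairing is preferred: the ground state is low-spin.
That gives t₂g⁶ eg⁰.
Orbital CFSE = -2.4Δ_oct = -2.4 × 343 = -823 kJ/mol.
Excess pairs vs high-spin: 3 − 1 = 2; pairing cost = +606 kJ/mol.
Net CFSE = -823 + 606 = -217 kJ/mol.

-217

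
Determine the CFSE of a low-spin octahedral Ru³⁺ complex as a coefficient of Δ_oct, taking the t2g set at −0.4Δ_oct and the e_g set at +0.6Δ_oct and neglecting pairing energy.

Ru is in group 8, so Ru³⁺ is d⁵ (8 − 3 = 5).
Configuration: t2g^5 e_g^0.
CFSE = 5(-0.4Δ_oct) + 0(0.6Δ_oct) = -2.0Δ_oct + 0.0Δ_oct = -2.0Δ_oct.

-2.0 Δ_oct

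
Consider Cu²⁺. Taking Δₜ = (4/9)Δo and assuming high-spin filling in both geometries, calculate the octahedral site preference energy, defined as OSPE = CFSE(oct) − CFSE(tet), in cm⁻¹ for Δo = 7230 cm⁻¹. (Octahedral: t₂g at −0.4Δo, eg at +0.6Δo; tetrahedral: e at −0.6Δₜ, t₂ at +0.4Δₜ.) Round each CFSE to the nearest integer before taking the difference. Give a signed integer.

Group 11 minus oxidation state +2 gives a d⁹ configuration for Cu²⁺.
Octahedral (high-spin): t₂g⁶ eg³, CFSE = 6(−0.4) + 3(+0.6) = -0.6Δo = -0.6 × 7230 = -4338 cm⁻¹.
In a tetrahedral site the filling is e⁴ t₂⁵: CFSE(tet) = -0.4Δₜ = -0.4 × (4/9)(7230) = -1285 cm⁻¹.
Subtracting, OSPE = -4338 − (-1285) = -3053 cm⁻¹.

-3053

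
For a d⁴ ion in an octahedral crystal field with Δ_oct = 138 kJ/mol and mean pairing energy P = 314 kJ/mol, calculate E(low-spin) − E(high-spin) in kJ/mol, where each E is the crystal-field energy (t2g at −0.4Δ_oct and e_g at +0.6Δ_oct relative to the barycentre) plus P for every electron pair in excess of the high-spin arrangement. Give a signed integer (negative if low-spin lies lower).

176

High-spin d⁴ fills as t2g^3 e_g^1 with CFSE 3(−0.4) + 1(+0.6) = -0.6Δ_oct = -83 kJ/mol.
Low-spin: t2g^4 e_g^0, orbital CFSE = -1.6Δ_oct = -221 kJ/mol; plus 1 excess pair × P = +314 kJ/mol; total 93 kJ/mol.
Thus E(LS) − E(HS) = 176 kJ/mol.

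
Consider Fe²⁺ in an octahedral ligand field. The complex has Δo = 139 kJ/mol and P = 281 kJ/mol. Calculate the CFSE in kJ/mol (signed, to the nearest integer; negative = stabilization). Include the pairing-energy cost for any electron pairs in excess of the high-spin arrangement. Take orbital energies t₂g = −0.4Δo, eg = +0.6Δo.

Fe is in group 8, so Fe²⁺ is d⁶ (8 − 2 = 6).
Δo < P, so pairing is avoided: the ground state is high-spin.
Configuration: t₂g⁴ eg².
Orbital CFSE = -0.4Δo = -0.4 × 139 = -56 kJ/mol.
High-spin has no excess pairs, so no pairing correction applies.

-56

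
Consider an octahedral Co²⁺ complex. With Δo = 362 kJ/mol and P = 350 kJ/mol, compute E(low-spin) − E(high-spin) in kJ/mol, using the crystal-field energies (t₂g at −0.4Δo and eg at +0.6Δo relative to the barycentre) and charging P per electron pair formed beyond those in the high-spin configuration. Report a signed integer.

-12

Co sits in group 9; removing 2 electrons leaves Co²⁺ with 9 − 2 = 7 d electrons.
High-spin d⁷ fills as t₂g⁵ eg² with CFSE 5(−0.4) + 2(+0.6) = -0.8Δo = -290 kJ/mol.
For low-spin the configuration is t₂g⁶ eg¹: orbital energy -1.8 × 362 = -652 kJ/mol, and 1 additional pair relative to high-spin adds 350 kJ/mol, giving -302 kJ/mol.
The difference is -302 − (-290) = -12 kJ/mol, so low-spin lies lower.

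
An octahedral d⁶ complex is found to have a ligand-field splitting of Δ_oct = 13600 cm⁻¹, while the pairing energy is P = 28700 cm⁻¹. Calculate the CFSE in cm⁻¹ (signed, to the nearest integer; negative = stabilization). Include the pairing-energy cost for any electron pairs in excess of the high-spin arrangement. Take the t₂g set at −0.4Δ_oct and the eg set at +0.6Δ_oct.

With Δ_oct < P the complex is high-spin.
That gives t₂g⁴ eg².
Orbital CFSE = -0.4Δ_oct = -0.4 × 13600 = -5440 cm⁻¹.
High-spin has no excess pairs, so no pairing correction applies.

-5440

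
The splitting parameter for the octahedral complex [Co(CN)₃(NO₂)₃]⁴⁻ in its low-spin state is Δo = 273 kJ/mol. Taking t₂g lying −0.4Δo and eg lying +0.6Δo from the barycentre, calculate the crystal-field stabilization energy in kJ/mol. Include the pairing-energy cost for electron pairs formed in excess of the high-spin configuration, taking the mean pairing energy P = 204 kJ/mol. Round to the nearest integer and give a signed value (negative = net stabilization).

Ligand charges: 3×(-1) from CN⁻ and 3×(-1) from NO₂⁻ sum to -6; with overall charge -4, Co is +2.
Co sits in group 9; removing 2 electrons leaves Co²⁺ with 9 − 2 = 7 d electrons.
Configuration: t₂g⁶ eg¹.
CFSE(orbital) = 6×(-0.4Δo) + 1×(0.6Δo) = -1.8Δo; with Δo = 273 kJ/mol that is -491 kJ/mol.
High-spin d⁷ would be t₂g⁵ eg² with 2 pairs; low-spin has 3, so 1 excess pair costs +1P = +204 kJ/mol.
Combining: -491 + 204 = -287 kJ/mol.

-287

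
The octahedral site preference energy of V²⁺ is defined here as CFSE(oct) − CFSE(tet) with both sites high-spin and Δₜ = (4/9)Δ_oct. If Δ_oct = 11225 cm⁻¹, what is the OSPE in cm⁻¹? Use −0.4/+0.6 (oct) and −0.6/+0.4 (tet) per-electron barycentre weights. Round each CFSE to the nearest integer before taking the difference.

Group 5 minus oxidation state +2 gives a d³ configuration for V²⁺.
Octahedral (high-spin): t2g^3 e_g^0, CFSE = 3(−0.4) + 0(+0.6) = -1.2Δ_oct = -1.2 × 11225 = -13470 cm⁻¹.
Tetrahedral e^2 t2^1 gives -0.8Δₜ = -0.8 × (4/9) × 11225 = -3991 cm⁻¹.
Subtracting, OSPE = -13470 − (-3991) = -9479 cm⁻¹.

-9479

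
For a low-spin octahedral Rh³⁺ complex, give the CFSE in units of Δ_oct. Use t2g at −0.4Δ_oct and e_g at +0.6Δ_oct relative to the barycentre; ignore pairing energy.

Rh³⁺: group 9, so d-count = 9 − 3 = 6.
Configuration: t2g^6 e_g^0.
CFSE = 6(-0.4Δ_oct) + 0(0.6Δ_oct) = -2.4Δ_oct + 0.0Δ_oct = -2.4Δ_oct.

-2.4 Δ_oct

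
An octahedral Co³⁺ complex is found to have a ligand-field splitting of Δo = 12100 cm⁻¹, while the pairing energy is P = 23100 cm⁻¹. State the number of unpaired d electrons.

4

Co³⁺: group 9, so d-count = 9 − 3 = 6.
Since Δo = 12100 cm⁻¹ < P = 23100 cm⁻¹, the complex adopts the high-spin configuration.
That gives t2g^4 e_g^2.
Unpaired electrons: 4.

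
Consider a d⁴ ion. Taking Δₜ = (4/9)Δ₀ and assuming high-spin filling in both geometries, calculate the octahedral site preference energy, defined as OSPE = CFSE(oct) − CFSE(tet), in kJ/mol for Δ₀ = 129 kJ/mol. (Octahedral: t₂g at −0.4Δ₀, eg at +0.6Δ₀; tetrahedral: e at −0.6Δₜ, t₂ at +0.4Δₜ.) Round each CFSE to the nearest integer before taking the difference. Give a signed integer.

Octahedral high-spin t2g^3 e_g^1: CFSE = -0.6 × 129 = -77 kJ/mol.
In a tetrahedral site the filling is e^2 t2^2: CFSE(tet) = -0.4Δₜ = -0.4 × (4/9)(129) = -23 kJ/mol.
Subtracting, OSPE = -77 − (-23) = -54 kJ/mol.

-54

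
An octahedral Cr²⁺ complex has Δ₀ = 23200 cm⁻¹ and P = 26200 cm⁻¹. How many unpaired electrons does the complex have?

4

Cr is in group 6, so Cr²⁺ is d⁴ (6 − 2 = 4).
Since Δ₀ = 23200 cm⁻¹ < P = 26200 cm⁻¹, the complex adopts the high-spin configuration.
Configuration: t2g^3 e_g^1.
Unpaired electrons: 4.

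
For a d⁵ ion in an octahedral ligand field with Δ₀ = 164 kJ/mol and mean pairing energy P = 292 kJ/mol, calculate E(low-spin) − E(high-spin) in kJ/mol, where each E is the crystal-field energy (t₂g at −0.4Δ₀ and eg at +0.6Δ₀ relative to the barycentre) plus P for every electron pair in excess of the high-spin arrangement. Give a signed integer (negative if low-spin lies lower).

High-spin d⁵ fills as t₂g³ eg² with CFSE 3(−0.4) + 2(+0.6) = 0.0Δ₀ = 0 kJ/mol.
Low-spin t₂g⁵ eg⁰ gives -2.0Δ₀ = -328 kJ/mol, but forming 2 extra pairs costs 2P = 584 kJ/mol, so E(LS) = -328 + 584 = 256 kJ/mol.
The difference is 256 − (0) = 256 kJ/mol, so high-spin lies lower.

256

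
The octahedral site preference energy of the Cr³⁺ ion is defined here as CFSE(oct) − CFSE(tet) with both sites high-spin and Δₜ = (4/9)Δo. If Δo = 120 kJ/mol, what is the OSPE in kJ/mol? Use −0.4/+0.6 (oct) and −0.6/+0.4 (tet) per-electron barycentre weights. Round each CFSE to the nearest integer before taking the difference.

-101

Group 6 minus oxidation state +3 gives a d³ configuration for Cr³⁺.
Octahedral high-spin t2g^3 e_g^0: CFSE = -1.2 × 120 = -144 kJ/mol.
Tetrahedral: e^2 t2^1, CFSE = 2(−0.6) + 1(+0.4) = -0.8Δₜ = -0.8 × (4/9) × 120 = -43 kJ/mol.
OSPE = CFSE(oct) − CFSE(tet) = -144 − (-43) = -101 kJ/mol.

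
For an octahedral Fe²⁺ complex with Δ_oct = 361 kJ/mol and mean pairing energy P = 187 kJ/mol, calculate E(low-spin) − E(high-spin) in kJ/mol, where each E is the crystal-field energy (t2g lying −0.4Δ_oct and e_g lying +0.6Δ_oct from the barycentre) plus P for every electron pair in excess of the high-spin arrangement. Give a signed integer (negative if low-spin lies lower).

-348

Group 8 minus oxidation state +2 gives a d⁶ configuration for Fe²⁺.
High-spin d⁶ fills as t2g^4 e_g^2 with CFSE 4(−0.4) + 2(+0.6) = -0.4Δ_oct = -144 kJ/mol.
Low-spin t2g^6 e_g^0 gives -2.4Δ_oct = -866 kJ/mol, but forming 2 extra pairs costs 2P = 374 kJ/mol, so E(LS) = -866 + 374 = -492 kJ/mol.
E(LS) − E(HS) = -492 − (-144) = -348 kJ/mol.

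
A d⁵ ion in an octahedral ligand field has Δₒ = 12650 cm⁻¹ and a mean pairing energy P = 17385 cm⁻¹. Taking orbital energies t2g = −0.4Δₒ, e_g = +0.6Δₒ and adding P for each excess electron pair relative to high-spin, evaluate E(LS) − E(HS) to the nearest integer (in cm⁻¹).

High-spin: t2g^3 e_g^2, CFSE = 0.0Δₒ = 0 cm⁻¹.
Low-spin: t2g^5 e_g^0, orbital CFSE = -2.0Δₒ = -25300 cm⁻¹; plus 2 excess pairs × P = +34770 cm⁻¹; total 9470 cm⁻¹.
The difference is 9470 − (0) = 9470 cm⁻¹, so high-spin lies lower.

9470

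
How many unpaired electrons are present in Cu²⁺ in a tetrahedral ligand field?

1

Group 11 minus oxidation state +2 gives a d⁹ configuration for Cu²⁺.
Tetrahedral fields are weak (Δₜ ≈ 4/9 Δₒ), so electrons fill high-spin.
Configuration: e^4 t2^5, giving 1 unpaired electron.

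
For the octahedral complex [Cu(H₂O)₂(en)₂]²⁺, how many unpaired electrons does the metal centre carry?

Ligand charges: 2×(+0) from H₂O and 2×(+0) from en sum to +0; with overall charge +2, Cu is +2.
Cu sits in group 11; removing 2 electrons leaves Cu²⁺ with 11 − 2 = 9 d electrons.
Configuration: t₂g⁶ eg³, giving 1 unpaired electron.

1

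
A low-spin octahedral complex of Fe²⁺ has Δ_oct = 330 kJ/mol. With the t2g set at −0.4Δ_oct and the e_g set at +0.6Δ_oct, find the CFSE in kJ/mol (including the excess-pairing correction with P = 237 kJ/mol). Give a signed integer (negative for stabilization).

Fe sits in group 8; removing 2 electrons leaves Fe²⁺ with 8 − 2 = 6 d electrons.
Configuration: t2g^6 e_g^0.
CFSE(orbital) = 6×(-0.4Δ_oct) + 0×(0.6Δ_oct) = -2.4Δ_oct; with Δ_oct = 330 kJ/mol that is -792 kJ/mol.
Pairing penalty: 3 pairs vs 1 in the high-spin reference → 2 extra × P = 474 kJ/mol.
Net CFSE = -792 + 474 = -318 kJ/mol.

-318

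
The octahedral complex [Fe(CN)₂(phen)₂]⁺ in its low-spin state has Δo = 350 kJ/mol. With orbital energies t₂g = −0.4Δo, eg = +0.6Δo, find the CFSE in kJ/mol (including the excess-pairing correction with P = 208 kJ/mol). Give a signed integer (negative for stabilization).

-284

Ligand charges: 2×(-1) from CN⁻ and 2×(+0) from phen sum to -2; with overall charge +1, Fe is +3.
Fe sits in group 8; removing 3 electrons leaves Fe³⁺ with 8 − 3 = 5 d electrons.
Configuration: t₂g⁵ eg⁰.
The orbital stabilization is -2.0Δo = -2.0 × 350 = -700 kJ/mol.
High-spin d⁵ would be t₂g³ eg² with 0 pairs; low-spin has 2, so 2 excess pairs cost +2P = +416 kJ/mol.
Combining: -700 + 416 = -284 kJ/mol.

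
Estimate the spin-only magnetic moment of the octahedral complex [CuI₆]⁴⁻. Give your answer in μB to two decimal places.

1.73 μB

Each I⁻ contributes -1; 6 × (-1) = -6. With overall charge -4, Cu is in the +2 oxidation state.
Cu sits in group 11; removing 2 electrons leaves Cu²⁺ with 11 − 2 = 9 d electrons.
Configuration: t₂g⁶ eg³ → 1 unpaired electron.
μ(spin-only) = √[1(1+2)] = √3 ≈ 1.73 μB.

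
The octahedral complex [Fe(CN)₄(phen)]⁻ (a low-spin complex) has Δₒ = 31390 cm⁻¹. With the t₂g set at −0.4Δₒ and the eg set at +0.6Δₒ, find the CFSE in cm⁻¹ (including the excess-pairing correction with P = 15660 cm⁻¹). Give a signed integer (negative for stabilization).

-31460

Ligand charges: 4×(-1) from CN⁻ and 1×(+0) from phen sum to -4; with overall charge -1, Fe is +3.
Fe³⁺: group 8, so d-count = 8 − 3 = 5.
The d⁵ electrons fill as t₂g⁵ eg⁰.
CFSE(orbital) = 5×(-0.4Δₒ) + 0×(0.6Δₒ) = -2.0Δₒ; with Δₒ = 31390 cm⁻¹ that is -62780 cm⁻¹.
Relative to high-spin t₂g³ eg² (0 paired), the low-spin configuration has 2 additional pairs, contributing +2 × 15660 = +31320 cm⁻¹.
Overall CFSE = -62780 + 31320 = -31460 cm⁻¹.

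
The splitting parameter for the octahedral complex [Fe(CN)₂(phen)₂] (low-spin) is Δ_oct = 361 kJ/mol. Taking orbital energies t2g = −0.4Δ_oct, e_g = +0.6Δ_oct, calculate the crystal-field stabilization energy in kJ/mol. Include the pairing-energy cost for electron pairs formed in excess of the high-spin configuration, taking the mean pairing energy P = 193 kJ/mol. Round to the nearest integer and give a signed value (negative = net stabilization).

Ligand charges: 2×(-1) from CN⁻ and 2×(+0) from phen sum to -2; with overall charge +0, Fe is +2.
Fe is in group 8, so Fe²⁺ is d⁶ (8 − 2 = 6).
Configuration: t2g^6 e_g^0.
Orbital CFSE = 6(-0.4) + 0(0.6) = -2.4Δ_oct = -2.4 × 361 = -866 kJ/mol.
High-spin d⁶ would be t2g^4 e_g^2 with 1 pair; low-spin has 3, so 2 excess pairs cost +2P = +386 kJ/mol.
Combining: -866 + 386 = -480 kJ/mol.

-480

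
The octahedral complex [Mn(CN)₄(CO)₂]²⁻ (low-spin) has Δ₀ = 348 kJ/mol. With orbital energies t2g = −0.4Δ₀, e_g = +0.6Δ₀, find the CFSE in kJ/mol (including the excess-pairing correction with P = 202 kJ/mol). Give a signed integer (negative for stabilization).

-292

Ligand charges: 4×(-1) from CN⁻ and 2×(+0) from CO sum to -4; with overall charge -2, Mn is +2.
Mn²⁺: group 7, so d-count = 7 − 2 = 5.
Electron filling gives t2g^5 e_g^0.
CFSE(orbital) = 5×(-0.4Δ₀) + 0×(0.6Δ₀) = -2.0Δ₀; with Δ₀ = 348 kJ/mol that is -696 kJ/mol.
High-spin d⁵ would be t2g^3 e_g^2 with 0 pairs; low-spin has 2, so 2 excess pairs cost +2P = +404 kJ/mol.
Overall CFSE = -696 + 404 = -292 kJ/mol.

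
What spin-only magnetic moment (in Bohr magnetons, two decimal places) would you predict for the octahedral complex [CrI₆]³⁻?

Each I⁻ contributes -1; 6 × (-1) = -6. With overall charge -3, Cr is in the +3 oxidation state.
Cr sits in group 6; removing 3 electrons leaves Cr³⁺ with 6 − 3 = 3 d electrons.
Configuration: t2g^3 e_g^0 → 3 unpaired electrons.
μ(spin-only) = √[3(3+2)] = √15 ≈ 3.87 Bohr magnetons.

3.87 Bohr magnetons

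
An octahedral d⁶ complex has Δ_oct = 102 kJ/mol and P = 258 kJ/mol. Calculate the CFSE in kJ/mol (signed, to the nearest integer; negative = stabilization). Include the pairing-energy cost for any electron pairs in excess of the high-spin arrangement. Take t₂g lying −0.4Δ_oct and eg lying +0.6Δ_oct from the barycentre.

With Δ_oct < P the complex is high-spin.
Configuration: t₂g⁴ eg².
Orbital CFSE = -0.4Δ_oct = -0.4 × 102 = -41 kJ/mol.
High-spin has no excess pairs, so no pairing correction applies.

-41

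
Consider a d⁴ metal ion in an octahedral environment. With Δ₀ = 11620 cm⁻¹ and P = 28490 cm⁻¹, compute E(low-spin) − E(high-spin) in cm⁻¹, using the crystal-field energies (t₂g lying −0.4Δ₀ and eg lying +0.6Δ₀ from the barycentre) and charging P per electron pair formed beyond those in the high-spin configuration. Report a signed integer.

16870

In the high-spin limit (t₂g³ eg¹) the orbital term is -0.6Δ₀ = -6972 cm⁻¹, with no excess pairing.
Low-spin t₂g⁴ eg⁰ gives -1.6Δ₀ = -18592 cm⁻¹, but forming 1 extra pair costs 1P = 28490 cm⁻¹, so E(LS) = -18592 + 28490 = 9898 cm⁻¹.
E(LS) − E(HS) = 9898 − (-6972) = 16870 cm⁻¹.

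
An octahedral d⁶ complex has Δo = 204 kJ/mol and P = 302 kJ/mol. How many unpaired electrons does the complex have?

4

Here Δo < P (204 < 302), so the high-spin state is favoured.
That gives t₂g⁴ eg².
Unpaired electrons: 4.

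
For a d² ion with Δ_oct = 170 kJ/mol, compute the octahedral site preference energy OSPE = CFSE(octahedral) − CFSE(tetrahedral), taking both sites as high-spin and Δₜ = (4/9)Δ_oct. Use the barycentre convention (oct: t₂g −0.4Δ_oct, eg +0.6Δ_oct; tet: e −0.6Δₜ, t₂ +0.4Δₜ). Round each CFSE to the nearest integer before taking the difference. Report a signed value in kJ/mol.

-45

In an octahedral site d² (HS) is t2g^2 e_g^0, giving CFSE(oct) = -0.8Δ_oct = -136 kJ/mol.
In a tetrahedral site the filling is e^2 t2^0: CFSE(tet) = -1.2Δₜ = -1.2 × (4/9)(170) = -91 kJ/mol.
Subtracting, OSPE = -136 − (-91) = -45 kJ/mol.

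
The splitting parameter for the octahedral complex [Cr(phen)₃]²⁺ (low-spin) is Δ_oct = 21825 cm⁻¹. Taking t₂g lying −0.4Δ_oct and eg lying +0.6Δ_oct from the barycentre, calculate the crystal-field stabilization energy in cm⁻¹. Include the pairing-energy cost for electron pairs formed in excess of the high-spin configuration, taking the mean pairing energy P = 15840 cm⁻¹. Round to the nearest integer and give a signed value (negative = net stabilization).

phen is neutral, so the +2 overall charge sits on Cr: oxidation state +2.
Cr²⁺: group 6, so d-count = 6 − 2 = 4.
Electron filling gives t₂g⁴ eg⁰.
CFSE(orbital) = 4×(-0.4Δ_oct) + 0×(0.6Δ_oct) = -1.6Δ_oct; with Δ_oct = 21825 cm⁻¹ that is -34920 cm⁻¹.
Relative to high-spin t₂g³ eg¹ (0 paired), the low-spin configuration has 1 additional pair, contributing +1 × 15840 = +15840 cm⁻¹.
Overall CFSE = -34920 + 15840 = -19080 cm⁻¹.

-19080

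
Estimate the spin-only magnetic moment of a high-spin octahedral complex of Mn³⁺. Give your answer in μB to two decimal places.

Group 7 minus oxidation state +3 gives a d⁴ configuration for Mn³⁺.
Configuration: t2g^3 e_g^1 → 4 unpaired electrons.
μ(spin-only) = √[4(4+2)] = √24 ≈ 4.90 μB.

4.90 μB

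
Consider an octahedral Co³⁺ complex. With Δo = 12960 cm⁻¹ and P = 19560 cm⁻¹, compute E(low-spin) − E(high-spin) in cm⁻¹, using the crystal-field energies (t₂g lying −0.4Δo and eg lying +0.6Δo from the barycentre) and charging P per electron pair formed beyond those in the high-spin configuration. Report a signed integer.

Group 9 minus oxidation state +3 gives a d⁶ configuration for Co³⁺.
High-spin d⁶ fills as t₂g⁴ eg² with CFSE 4(−0.4) + 2(+0.6) = -0.4Δo = -5184 cm⁻¹.
Low-spin: t₂g⁶ eg⁰, orbital CFSE = -2.4Δo = -31104 cm⁻¹; plus 2 excess pairs × P = +39120 cm⁻¹; total 8016 cm⁻¹.
The difference is 8016 − (-5184) = 13200 cm⁻¹, so high-spin lies lower.

13200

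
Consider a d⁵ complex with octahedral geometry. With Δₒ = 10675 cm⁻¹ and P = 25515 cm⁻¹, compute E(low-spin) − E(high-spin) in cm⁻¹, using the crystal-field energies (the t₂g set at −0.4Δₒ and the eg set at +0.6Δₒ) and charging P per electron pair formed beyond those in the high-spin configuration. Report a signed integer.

29680

High-spin d⁵ fills as t₂g³ eg² with CFSE 3(−0.4) + 2(+0.6) = 0.0Δₒ = 0 cm⁻¹.
For low-spin the configuration is t₂g⁵ eg⁰: orbital energy -2.0 × 10675 = -21350 cm⁻¹, and 2 additional pairs relative to high-spin add 51030 cm⁻¹, giving 29680 cm⁻¹.
The difference is 29680 − (0) = 29680 cm⁻¹, so high-spin lies lower.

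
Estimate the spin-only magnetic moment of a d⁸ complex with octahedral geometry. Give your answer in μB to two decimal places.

Configuration: t2g^6 e_g^2 → 2 unpaired electrons.
μ(spin-only) = √[2(2+2)] = √8 ≈ 2.83 μB.

2.83 μB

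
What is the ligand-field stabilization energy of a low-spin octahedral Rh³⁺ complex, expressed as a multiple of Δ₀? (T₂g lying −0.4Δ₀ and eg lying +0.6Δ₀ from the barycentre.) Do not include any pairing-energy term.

-2.4 Δ₀

Rh is in group 9, so Rh³⁺ is d⁶ (9 − 3 = 6).
Configuration: t₂g⁶ eg⁰.
CFSE = 6(-0.4Δ₀) + 0(0.6Δ₀) = -2.4Δ₀ + 0.0Δ₀ = -2.4Δ₀.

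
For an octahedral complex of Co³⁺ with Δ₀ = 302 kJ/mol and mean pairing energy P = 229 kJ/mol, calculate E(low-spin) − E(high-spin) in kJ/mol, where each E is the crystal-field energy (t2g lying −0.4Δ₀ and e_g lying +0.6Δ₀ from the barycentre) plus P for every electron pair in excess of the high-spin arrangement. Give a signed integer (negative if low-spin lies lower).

-146

Co sits in group 9; removing 3 electrons leaves Co³⁺ with 9 − 3 = 6 d electrons.
High-spin: t2g^4 e_g^2, CFSE = -0.4Δ₀ = -121 kJ/mol.
Low-spin t2g^6 e_g^0 gives -2.4Δ₀ = -725 kJ/mol, but forming 2 extra pairs costs 2P = 458 kJ/mol, so E(LS) = -725 + 458 = -267 kJ/mol.
The difference is -267 − (-121) = -146 kJ/mol, so low-spin lies lower.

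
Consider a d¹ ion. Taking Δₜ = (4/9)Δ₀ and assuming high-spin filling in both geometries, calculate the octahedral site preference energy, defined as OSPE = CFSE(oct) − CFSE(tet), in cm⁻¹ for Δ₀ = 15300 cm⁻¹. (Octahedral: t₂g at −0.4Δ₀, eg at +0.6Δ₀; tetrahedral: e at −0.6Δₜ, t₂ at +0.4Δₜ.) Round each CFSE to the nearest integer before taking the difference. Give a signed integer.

In an octahedral site d¹ (HS) is t2g^1 e_g^0, giving CFSE(oct) = -0.4Δ₀ = -6120 cm⁻¹.
In a tetrahedral site the filling is e^1 t2^0: CFSE(tet) = -0.6Δₜ = -0.6 × (4/9)(15300) = -4080 cm⁻¹.
Subtracting, OSPE = -6120 − (-4080) = -2040 cm⁻¹.

-2040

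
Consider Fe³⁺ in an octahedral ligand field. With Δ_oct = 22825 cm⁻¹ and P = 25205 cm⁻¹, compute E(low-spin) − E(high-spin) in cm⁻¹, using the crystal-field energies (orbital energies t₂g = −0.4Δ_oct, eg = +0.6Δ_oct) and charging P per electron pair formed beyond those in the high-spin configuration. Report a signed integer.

4760

Group 8 minus oxidation state +3 gives a d⁵ configuration for Fe³⁺.
In the high-spin limit (t₂g³ eg²) the orbital term is 0.0Δ_oct = 0 cm⁻¹, with no excess pairing.
Low-spin t₂g⁵ eg⁰ gives -2.0Δ_oct = -45650 cm⁻¹, but forming 2 extra pairs costs 2P = 50410 cm⁻¹, so E(LS) = -45650 + 50410 = 4760 cm⁻¹.
Thus E(LS) − E(HS) = 4760 cm⁻¹.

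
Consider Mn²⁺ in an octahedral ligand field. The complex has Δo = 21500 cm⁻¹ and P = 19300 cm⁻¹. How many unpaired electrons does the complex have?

1

Mn is in group 7, so Mn²⁺ is d⁵ (7 − 2 = 5).
Δo > P, so pairing is preferred: the ground state is low-spin.
Filling d⁵ accordingly: t₂g⁵ eg⁰.
Unpaired electrons: 1.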